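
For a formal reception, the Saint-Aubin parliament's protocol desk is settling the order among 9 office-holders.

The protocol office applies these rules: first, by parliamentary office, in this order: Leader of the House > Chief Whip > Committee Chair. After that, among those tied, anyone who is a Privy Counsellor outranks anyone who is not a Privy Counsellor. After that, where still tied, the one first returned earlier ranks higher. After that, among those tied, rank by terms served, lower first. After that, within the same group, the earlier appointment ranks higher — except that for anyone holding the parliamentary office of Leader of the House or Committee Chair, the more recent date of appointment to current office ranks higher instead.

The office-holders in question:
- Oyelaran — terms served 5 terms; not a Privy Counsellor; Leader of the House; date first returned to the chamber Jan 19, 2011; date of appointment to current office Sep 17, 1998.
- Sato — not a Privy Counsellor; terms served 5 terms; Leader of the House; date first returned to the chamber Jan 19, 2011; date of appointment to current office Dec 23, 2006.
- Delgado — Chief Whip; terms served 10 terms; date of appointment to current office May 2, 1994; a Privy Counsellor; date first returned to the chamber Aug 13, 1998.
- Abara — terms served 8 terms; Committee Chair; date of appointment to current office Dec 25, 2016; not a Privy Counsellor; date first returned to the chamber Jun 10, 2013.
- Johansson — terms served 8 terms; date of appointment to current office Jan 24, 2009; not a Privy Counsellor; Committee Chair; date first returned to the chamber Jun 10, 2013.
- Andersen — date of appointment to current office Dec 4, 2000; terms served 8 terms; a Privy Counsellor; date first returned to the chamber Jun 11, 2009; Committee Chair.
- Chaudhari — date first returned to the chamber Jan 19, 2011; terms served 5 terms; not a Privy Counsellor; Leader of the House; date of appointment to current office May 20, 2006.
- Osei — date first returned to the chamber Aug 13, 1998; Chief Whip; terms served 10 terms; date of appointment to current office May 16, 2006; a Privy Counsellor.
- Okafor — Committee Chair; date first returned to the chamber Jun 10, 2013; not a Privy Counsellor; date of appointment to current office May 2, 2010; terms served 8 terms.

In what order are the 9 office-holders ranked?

By parliamentary office: Sato, Chaudhari and Oyelaran (Leader of the House); then Delgado and Osei (Chief Whip); then Andersen, Abara, Okafor and Johansson (Committee Chair).
Sato, Chaudhari and Oyelaran are each not a Privy Counsellor, so the next rule applies.
Sato, Chaudhari and Oyelaran all have date first returned to the chamber Jan 19, 2011, so the next rule applies.
Sato, Chaudhari and Oyelaran all have terms served 5 terms, so the next rule applies.
Among Sato, Chaudhari and Oyelaran, by date of appointment to current office (later first) (reversed rule for this group): Sato (Dec 23, 2006) before Chaudhari (May 20, 2006) before Oyelaran (Sep 17, 1998).
Delgado and Osei are each a Privy Counsellor, so the next rule applies.
Delgado and Osei both have date first returned to the chamber Aug 13, 1998, so the next rule applies.
Delgado and Osei both have terms served 10 terms, so the next rule applies.
Among Delgado and Osei, by date of appointment to current office (earlier first): Delgado (May 2, 1994) before Osei (May 16, 2006).
Among Andersen, Abara, Okafor and Johansson, a Privy Counsellor before not a Privy Counsellor: Andersen (a Privy Counsellor) before Abara, Okafor and Johansson (not a Privy Counsellor).
Abara, Okafor and Johansson all have date first returned to the chamber Jun 10, 2013, so the next rule applies.
Abara, Okafor and Johansson all have terms served 8 terms, so the next rule applies.
Among Abara, Okafor and Johansson, by date of appointment to current office (later first) (reversed rule for this group): Abara (Dec 25, 2016) before Okafor (May 2, 2010) before Johansson (Jan 24, 2009).
Full order: Sato, Chaudhari, Oyelaran, Delgado, Osei, Andersen, Abara, Okafor, Johansson.

Sato, Chaudhari, Oyelaran, Delgado, Osei, Andersen, Abara, Okafor, Johansson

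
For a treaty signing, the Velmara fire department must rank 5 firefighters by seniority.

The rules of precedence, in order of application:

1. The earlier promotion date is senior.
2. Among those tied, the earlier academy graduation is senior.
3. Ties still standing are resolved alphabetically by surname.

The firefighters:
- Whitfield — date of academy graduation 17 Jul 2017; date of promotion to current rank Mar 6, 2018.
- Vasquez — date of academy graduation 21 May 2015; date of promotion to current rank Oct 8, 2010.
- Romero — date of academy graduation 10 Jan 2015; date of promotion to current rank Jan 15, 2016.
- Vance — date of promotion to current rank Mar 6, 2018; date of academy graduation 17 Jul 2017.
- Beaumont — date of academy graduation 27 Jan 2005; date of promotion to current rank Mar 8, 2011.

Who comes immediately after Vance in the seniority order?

Whitfield

By date of promotion to current rank (earlier first): Vasquez (Oct 8, 2010); then Beaumont (Mar 8, 2011); then Romero (Jan 15, 2016); then Vance and Whitfield (both Mar 6, 2018).
Vance and Whitfield both have date of academy graduation 17 Jul 2017, so the next rule applies.
Among Vance and Whitfield, alphabetically by surname: Vance before Whitfield.
Order: Vasquez, Beaumont, Romero, Vance, Whitfield.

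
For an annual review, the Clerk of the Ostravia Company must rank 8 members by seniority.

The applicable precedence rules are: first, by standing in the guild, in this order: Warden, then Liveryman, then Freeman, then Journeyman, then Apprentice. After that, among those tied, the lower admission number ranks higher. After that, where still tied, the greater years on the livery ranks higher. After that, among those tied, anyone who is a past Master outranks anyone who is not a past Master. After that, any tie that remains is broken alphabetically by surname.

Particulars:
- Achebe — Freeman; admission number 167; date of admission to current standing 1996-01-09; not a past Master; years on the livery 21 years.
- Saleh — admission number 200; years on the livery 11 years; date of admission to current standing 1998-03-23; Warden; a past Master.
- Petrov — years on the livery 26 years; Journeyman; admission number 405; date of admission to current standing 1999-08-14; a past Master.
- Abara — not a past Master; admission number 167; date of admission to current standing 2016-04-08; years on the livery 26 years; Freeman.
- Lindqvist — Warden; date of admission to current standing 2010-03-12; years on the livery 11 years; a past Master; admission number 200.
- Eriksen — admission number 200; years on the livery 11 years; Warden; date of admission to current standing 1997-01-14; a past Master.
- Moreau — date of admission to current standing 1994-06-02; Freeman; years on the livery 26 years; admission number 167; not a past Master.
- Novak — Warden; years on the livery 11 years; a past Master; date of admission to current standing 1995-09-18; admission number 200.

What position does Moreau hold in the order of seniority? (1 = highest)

By standing in the guild: Eriksen, Lindqvist, Novak and Saleh (Warden); then Abara, Moreau and Achebe (Freeman); then Petrov (Journeyman).
Eriksen, Lindqvist, Novak and Saleh all have admission number 200, so the next rule applies.
Eriksen, Lindqvist, Novak and Saleh all have years on the livery 11 years, so the next rule applies.
Eriksen, Lindqvist, Novak and Saleh are each a past Master, so the next rule applies.
Among Eriksen, Lindqvist, Novak and Saleh, alphabetically by surname: Eriksen before Lindqvist before Novak before Saleh.
Abara, Moreau and Achebe all have admission number 167, so the next rule applies.
Among Abara, Moreau and Achebe, by years on the livery (higher first): Abara and Moreau (26 years) before Achebe (21 years).
Abara and Moreau are each not a past Master, so the next rule applies.
Among Abara and Moreau, alphabetically by surname: Abara before Moreau.
Order: Eriksen, Lindqvist, Novak, Saleh, Abara, Moreau, Achebe, Petrov. So position 6.

6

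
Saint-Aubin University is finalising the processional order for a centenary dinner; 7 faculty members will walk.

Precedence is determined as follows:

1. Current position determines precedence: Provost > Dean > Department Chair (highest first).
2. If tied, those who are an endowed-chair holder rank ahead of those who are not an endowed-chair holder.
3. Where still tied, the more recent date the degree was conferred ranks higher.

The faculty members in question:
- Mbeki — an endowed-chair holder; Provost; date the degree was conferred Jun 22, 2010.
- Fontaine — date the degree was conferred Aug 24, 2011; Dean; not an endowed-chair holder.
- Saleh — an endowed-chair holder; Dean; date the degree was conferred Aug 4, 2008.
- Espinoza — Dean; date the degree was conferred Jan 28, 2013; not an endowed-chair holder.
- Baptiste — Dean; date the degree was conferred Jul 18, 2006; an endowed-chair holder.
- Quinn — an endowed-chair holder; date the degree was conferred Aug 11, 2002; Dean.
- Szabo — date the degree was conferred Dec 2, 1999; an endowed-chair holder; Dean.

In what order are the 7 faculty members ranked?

By current position: Mbeki (Provost); then Saleh, Baptiste, Quinn, Szabo, Espinoza and Fontaine (Dean).
Among Saleh, Baptiste, Quinn, Szabo, Espinoza and Fontaine, an endowed-chair holder before not an endowed-chair holder: Saleh, Baptiste, Quinn and Szabo (an endowed-chair holder) before Espinoza and Fontaine (not an endowed-chair holder).
Among Saleh, Baptiste, Quinn and Szabo, by date the degree was conferred (later first): Saleh (Aug 4, 2008) before Baptiste (Jul 18, 2006) before Quinn (Aug 11, 2002) before Szabo (Dec 2, 1999).
Among Espinoza and Fontaine, by date the degree was conferred (later first): Espinoza (Jan 28, 2013) before Fontaine (Aug 24, 2011).
Full order: Mbeki, Saleh, Baptiste, Quinn, Szabo, Espinoza, Fontaine.

Mbeki, Saleh, Baptiste, Quinn, Szabo, Espinoza, Fontaine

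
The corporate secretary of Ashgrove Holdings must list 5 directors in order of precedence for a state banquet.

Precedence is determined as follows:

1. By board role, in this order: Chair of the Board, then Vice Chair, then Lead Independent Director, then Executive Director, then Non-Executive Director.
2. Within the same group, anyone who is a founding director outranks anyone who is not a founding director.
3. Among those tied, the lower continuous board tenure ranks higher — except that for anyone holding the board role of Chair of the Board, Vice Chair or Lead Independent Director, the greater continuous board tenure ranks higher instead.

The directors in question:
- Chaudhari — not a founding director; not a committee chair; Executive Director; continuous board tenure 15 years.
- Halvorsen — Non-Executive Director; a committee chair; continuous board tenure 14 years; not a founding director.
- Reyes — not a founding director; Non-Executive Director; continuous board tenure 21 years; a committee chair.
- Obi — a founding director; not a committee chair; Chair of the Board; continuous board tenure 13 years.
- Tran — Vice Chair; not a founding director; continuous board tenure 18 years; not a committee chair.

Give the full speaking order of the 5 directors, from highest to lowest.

By board role: Obi (Chair of the Board); then Tran (Vice Chair); then Chaudhari (Executive Director); then Halvorsen and Reyes (Non-Executive Director).
Halvorsen and Reyes are each not a founding director, so the next rule applies.
Among Halvorsen and Reyes, by continuous board tenure (lower first): Halvorsen (14 years) before Reyes (21 years).
Full order: Obi, Tran, Chaudhari, Halvorsen, Reyes.

Obi, Tran, Chaudhari, Halvorsen, Reyes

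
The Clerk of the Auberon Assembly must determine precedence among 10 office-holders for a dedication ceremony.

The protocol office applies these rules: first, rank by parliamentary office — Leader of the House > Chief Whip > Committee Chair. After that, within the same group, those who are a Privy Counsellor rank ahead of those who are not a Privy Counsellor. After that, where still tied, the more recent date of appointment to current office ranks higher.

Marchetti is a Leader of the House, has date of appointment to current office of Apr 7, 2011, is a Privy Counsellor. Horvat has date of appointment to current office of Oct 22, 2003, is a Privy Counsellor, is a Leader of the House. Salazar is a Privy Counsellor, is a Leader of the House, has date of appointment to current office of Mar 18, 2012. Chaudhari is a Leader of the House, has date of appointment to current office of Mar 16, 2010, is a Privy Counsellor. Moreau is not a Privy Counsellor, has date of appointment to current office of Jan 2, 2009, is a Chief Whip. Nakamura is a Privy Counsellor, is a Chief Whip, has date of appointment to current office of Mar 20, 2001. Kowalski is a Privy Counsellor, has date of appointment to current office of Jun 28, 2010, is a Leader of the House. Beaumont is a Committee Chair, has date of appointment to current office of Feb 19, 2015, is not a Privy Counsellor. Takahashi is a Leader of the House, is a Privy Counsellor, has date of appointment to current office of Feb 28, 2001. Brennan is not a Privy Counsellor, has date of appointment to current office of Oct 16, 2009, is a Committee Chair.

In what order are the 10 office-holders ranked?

Salazar, Marchetti, Kowalski, Chaudhari, Horvat, Takahashi, Nakamura, Moreau, Beaumont, Brennan

By parliamentary office: Salazar, Marchetti, Kowalski, Chaudhari, Horvat and Takahashi (Leader of the House); then Nakamura and Moreau (Chief Whip); then Beaumont and Brennan (Committee Chair).
Salazar, Marchetti, Kowalski, Chaudhari, Horvat and Takahashi are each a Privy Counsellor, so the next rule applies.
Among Salazar, Marchetti, Kowalski, Chaudhari, Horvat and Takahashi, by date of appointment to current office (later first): Salazar (Mar 18, 2012) before Marchetti (Apr 7, 2011) before Kowalski (Jun 28, 2010) before Chaudhari (Mar 16, 2010) before Horvat (Oct 22, 2003) before Takahashi (Feb 28, 2001).
Among Nakamura and Moreau, a Privy Counsellor before not a Privy Counsellor: Nakamura (a Privy Counsellor) before Moreau (not a Privy Counsellor).
Beaumont and Brennan are each not a Privy Counsellor, so the next rule applies.
Among Beaumont and Brennan, by date of appointment to current office (later first): Beaumont (Feb 19, 2015) before Brennan (Oct 16, 2009).
Full order: Salazar, Marchetti, Kowalski, Chaudhari, Horvat, Takahashi, Nakamura, Moreau, Beaumont, Brennan.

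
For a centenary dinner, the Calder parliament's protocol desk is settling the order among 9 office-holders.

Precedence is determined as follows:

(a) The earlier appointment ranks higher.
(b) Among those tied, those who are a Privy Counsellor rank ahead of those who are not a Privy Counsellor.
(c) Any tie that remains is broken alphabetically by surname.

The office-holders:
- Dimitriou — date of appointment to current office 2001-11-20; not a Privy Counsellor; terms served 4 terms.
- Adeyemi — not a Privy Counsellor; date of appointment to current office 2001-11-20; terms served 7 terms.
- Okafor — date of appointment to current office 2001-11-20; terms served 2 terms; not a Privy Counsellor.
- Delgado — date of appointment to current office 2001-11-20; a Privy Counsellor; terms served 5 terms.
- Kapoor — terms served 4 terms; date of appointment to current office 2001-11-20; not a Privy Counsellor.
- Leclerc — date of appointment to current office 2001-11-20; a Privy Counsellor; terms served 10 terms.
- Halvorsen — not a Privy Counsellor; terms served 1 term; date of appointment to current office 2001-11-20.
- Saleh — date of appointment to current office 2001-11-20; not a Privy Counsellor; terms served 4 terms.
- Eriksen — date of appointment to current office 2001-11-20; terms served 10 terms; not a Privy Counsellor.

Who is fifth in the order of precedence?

By date of appointment to current office (earlier first): Delgado, Leclerc, Adeyemi, Dimitriou, Eriksen, Halvorsen, Kapoor, Okafor and Saleh (each 2001-11-20).
Among Delgado, Leclerc, Adeyemi, Dimitriou, Eriksen, Halvorsen, Kapoor, Okafor and Saleh, a Privy Counsellor before not a Privy Counsellor: Delgado and Leclerc (a Privy Counsellor) before Adeyemi, Dimitriou, Eriksen, Halvorsen, Kapoor, Okafor and Saleh (not a Privy Counsellor).
Among Delgado and Leclerc, alphabetically by surname: Delgado before Leclerc.
Among Adeyemi, Dimitriou, Eriksen, Halvorsen, Kapoor, Okafor and Saleh, alphabetically by surname: Adeyemi before Dimitriou before Eriksen before Halvorsen before Kapoor before Okafor before Saleh.
Order: Delgado, Leclerc, Adeyemi, Dimitriou, Eriksen, Halvorsen, Kapoor, Okafor, Saleh.

Eriksen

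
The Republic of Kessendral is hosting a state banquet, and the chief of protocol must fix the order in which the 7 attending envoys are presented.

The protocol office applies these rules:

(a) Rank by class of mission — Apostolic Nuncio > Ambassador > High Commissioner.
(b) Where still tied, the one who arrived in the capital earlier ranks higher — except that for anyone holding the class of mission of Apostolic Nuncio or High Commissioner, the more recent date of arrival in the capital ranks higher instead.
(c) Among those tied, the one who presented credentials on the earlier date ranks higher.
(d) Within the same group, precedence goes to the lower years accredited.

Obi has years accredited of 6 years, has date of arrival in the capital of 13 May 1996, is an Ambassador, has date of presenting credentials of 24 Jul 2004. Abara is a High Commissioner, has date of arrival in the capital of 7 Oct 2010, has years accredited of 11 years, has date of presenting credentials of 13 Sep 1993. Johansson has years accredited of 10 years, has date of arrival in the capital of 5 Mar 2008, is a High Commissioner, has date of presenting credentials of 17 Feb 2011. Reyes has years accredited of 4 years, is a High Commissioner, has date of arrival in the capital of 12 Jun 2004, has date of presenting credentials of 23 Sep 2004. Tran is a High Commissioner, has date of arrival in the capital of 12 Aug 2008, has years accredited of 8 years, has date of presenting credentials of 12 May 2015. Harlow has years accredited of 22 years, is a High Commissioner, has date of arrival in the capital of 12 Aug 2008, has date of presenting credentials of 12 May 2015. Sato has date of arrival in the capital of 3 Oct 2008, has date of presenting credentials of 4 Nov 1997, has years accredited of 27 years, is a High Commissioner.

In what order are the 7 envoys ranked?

Obi, Abara, Sato, Tran, Harlow, Johansson, Reyes

By class of mission: Obi (Ambassador); then Abara, Sato, Tran, Harlow, Johansson and Reyes (High Commissioner).
Among Abara, Sato, Tran, Harlow, Johansson and Reyes, by date of arrival in the capital (later first) (reversed rule for this group): Abara (7 Oct 2010) before Sato (3 Oct 2008) before Tran and Harlow (12 Aug 2008) before Johansson (5 Mar 2008) before Reyes (12 Jun 2004).
Tran and Harlow both have date of presenting credentials 12 May 2015, so the next rule applies.
Among Tran and Harlow, by years accredited (lower first): Tran (8 years) before Harlow (22 years).
Full order: Obi, Abara, Sato, Tran, Harlow, Johansson, Reyes.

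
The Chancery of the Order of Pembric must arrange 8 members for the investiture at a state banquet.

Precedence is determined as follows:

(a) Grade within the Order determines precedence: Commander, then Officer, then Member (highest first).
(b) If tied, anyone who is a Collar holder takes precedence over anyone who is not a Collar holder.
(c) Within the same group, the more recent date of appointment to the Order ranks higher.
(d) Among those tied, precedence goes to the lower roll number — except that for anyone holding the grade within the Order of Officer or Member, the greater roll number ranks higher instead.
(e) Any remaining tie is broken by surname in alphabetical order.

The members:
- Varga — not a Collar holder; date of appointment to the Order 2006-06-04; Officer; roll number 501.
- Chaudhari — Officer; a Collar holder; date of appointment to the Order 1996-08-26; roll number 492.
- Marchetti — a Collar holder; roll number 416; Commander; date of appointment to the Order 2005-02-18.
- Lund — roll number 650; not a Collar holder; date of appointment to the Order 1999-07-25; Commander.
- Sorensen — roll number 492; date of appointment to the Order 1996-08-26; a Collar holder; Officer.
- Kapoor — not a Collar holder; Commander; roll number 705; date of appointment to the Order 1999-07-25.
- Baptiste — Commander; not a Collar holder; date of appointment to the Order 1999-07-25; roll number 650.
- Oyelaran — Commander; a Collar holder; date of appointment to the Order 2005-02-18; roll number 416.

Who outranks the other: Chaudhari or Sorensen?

Chaudhari

By grade within the Order: Marchetti, Oyelaran, Baptiste, Lund and Kapoor (Commander); then Chaudhari, Sorensen and Varga (Officer).
Among Marchetti, Oyelaran, Baptiste, Lund and Kapoor, a Collar holder before not a Collar holder: Marchetti and Oyelaran (a Collar holder) before Baptiste, Lund and Kapoor (not a Collar holder).
Marchetti and Oyelaran both have date of appointment to the Order 2005-02-18, so the next rule applies.
Marchetti and Oyelaran both have roll number 416, so the next rule applies.
Among Marchetti and Oyelaran, alphabetically by surname: Marchetti before Oyelaran.
Baptiste, Lund and Kapoor all have date of appointment to the Order 1999-07-25, so the next rule applies.
Among Baptiste, Lund and Kapoor, by roll number (lower first): Baptiste and Lund (650) before Kapoor (705).
Among Baptiste and Lund, alphabetically by surname: Baptiste before Lund.
Among Chaudhari, Sorensen and Varga, a Collar holder before not a Collar holder: Chaudhari and Sorensen (a Collar holder) before Varga (not a Collar holder).
Chaudhari and Sorensen both have date of appointment to the Order 1996-08-26, so the next rule applies.
Chaudhari and Sorensen both have roll number 492, so the next rule applies.
Among Chaudhari and Sorensen, alphabetically by surname: Chaudhari before Sorensen.
So Chaudhari takes precedence.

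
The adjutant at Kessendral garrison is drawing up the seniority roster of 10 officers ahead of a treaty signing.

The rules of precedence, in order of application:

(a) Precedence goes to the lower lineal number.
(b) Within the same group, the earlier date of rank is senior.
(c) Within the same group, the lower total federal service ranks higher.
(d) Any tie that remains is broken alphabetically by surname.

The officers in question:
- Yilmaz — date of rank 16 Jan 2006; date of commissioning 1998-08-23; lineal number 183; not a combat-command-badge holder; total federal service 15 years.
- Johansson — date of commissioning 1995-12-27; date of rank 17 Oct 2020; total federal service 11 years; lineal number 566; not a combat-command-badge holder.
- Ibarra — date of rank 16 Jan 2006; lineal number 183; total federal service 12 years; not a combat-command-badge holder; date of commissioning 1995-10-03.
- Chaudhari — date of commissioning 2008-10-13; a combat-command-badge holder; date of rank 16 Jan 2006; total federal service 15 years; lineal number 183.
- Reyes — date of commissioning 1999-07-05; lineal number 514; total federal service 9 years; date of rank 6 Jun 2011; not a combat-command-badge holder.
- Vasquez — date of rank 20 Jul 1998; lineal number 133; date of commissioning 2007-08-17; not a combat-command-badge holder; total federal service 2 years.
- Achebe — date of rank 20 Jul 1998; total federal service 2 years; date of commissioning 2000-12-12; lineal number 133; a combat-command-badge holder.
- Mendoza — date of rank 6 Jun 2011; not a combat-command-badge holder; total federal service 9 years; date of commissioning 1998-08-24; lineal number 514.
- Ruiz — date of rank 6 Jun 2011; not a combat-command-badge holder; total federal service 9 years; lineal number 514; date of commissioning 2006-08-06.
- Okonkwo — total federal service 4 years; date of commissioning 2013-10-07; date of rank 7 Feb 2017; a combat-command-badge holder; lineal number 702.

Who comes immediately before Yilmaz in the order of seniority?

Chaudhari

By lineal number (lower first): Achebe and Vasquez (both 133); then Ibarra, Chaudhari and Yilmaz (each 183); then Mendoza, Reyes and Ruiz (each 514); then Johansson (566); then Okonkwo (702).
Achebe and Vasquez both have date of rank 20 Jul 1998, so the next rule applies.
Achebe and Vasquez both have total federal service 2 years, so the next rule applies.
Among Achebe and Vasquez, alphabetically by surname: Achebe before Vasquez.
Ibarra, Chaudhari and Yilmaz all have date of rank 16 Jan 2006, so the next rule applies.
Among Ibarra, Chaudhari and Yilmaz, by total federal service (lower first): Ibarra (12 years) before Chaudhari and Yilmaz (15 years).
Among Chaudhari and Yilmaz, alphabetically by surname: Chaudhari before Yilmaz.
Mendoza, Reyes and Ruiz all have date of rank 6 Jun 2011, so the next rule applies.
Mendoza, Reyes and Ruiz all have total federal service 9 years, so the next rule applies.
Among Mendoza, Reyes and Ruiz, alphabetically by surname: Mendoza before Reyes before Ruiz.
Order: Achebe, Vasquez, Ibarra, Chaudhari, Yilmaz, Mendoza, Reyes, Ruiz, Johansson, Okonkwo.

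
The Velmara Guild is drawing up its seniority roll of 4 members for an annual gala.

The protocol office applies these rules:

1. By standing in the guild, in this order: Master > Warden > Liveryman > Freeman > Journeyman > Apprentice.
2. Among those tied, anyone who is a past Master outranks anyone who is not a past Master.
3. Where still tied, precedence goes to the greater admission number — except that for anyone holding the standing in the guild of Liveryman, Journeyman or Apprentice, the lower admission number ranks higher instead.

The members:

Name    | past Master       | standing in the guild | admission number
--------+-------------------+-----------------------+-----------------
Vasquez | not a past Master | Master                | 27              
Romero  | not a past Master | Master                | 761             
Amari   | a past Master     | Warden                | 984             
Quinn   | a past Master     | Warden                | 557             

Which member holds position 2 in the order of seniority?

Vasquez

By standing in the guild: Romero and Vasquez (Master); then Amari and Quinn (Warden).
Romero and Vasquez are each not a past Master, so the next rule applies.
Among Romero and Vasquez, by admission number (higher first): Romero (761) before Vasquez (27).
Amari and Quinn are each a past Master, so the next rule applies.
Among Amari and Quinn, by admission number (higher first): Amari (984) before Quinn (557).
Order: Romero, Vasquez, Amari, Quinn.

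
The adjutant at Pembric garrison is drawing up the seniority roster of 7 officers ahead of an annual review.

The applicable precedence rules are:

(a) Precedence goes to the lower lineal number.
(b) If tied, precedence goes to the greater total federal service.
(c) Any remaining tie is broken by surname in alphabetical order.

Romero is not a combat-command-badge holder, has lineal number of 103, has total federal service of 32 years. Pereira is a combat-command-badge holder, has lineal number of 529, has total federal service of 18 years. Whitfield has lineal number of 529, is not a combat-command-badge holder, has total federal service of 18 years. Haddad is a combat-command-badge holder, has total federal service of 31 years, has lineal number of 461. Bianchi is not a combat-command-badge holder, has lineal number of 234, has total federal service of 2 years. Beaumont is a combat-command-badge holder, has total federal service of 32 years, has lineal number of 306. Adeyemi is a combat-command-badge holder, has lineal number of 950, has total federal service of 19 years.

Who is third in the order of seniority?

By lineal number (lower first): Romero (103); then Bianchi (234); then Beaumont (306); then Haddad (461); then Pereira and Whitfield (both 529); then Adeyemi (950).
Pereira and Whitfield both have total federal service 18 years, so the next rule applies.
Among Pereira and Whitfield, alphabetically by surname: Pereira before Whitfield.
Order: Romero, Bianchi, Beaumont, Haddad, Pereira, Whitfield, Adeyemi.

Beaumont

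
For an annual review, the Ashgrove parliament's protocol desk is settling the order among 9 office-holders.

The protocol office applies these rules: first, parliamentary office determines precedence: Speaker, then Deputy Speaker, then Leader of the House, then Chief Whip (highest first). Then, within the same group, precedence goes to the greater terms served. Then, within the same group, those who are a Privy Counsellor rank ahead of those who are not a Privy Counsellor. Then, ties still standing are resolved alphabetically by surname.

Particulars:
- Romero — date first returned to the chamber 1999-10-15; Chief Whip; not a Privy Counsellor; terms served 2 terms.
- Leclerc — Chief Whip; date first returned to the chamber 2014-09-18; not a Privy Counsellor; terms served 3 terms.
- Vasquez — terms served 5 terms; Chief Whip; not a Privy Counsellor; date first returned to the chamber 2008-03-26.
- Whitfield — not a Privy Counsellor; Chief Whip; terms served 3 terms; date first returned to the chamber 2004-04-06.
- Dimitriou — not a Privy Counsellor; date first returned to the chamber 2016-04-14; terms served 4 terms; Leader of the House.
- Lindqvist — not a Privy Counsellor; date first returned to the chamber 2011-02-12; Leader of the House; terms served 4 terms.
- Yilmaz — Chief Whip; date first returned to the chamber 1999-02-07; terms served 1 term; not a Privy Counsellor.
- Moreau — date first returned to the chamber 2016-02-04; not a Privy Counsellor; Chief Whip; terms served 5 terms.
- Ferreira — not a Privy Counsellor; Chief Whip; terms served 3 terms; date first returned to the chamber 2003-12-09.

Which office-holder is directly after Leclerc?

Whitfield

By parliamentary office: Dimitriou and Lindqvist (Leader of the House); then Moreau, Vasquez, Ferreira, Leclerc, Whitfield, Romero and Yilmaz (Chief Whip).
Dimitriou and Lindqvist both have terms served 4 terms, so the next rule applies.
Dimitriou and Lindqvist are each not a Privy Counsellor, so the next rule applies.
Among Dimitriou and Lindqvist, alphabetically by surname: Dimitriou before Lindqvist.
Among Moreau, Vasquez, Ferreira, Leclerc, Whitfield, Romero and Yilmaz, by terms served (higher first): Moreau and Vasquez (5 terms) before Ferreira, Leclerc and Whitfield (3 terms) before Romero (2 terms) before Yilmaz (1 term).
Moreau and Vasquez are each not a Privy Counsellor, so the next rule applies.
Among Moreau and Vasquez, alphabetically by surname: Moreau before Vasquez.
Ferreira, Leclerc and Whitfield are each not a Privy Counsellor, so the next rule applies.
Among Ferreira, Leclerc and Whitfield, alphabetically by surname: Ferreira before Leclerc before Whitfield.
Order: Dimitriou, Lindqvist, Moreau, Vasquez, Ferreira, Leclerc, Whitfield, Romero, Yilmaz.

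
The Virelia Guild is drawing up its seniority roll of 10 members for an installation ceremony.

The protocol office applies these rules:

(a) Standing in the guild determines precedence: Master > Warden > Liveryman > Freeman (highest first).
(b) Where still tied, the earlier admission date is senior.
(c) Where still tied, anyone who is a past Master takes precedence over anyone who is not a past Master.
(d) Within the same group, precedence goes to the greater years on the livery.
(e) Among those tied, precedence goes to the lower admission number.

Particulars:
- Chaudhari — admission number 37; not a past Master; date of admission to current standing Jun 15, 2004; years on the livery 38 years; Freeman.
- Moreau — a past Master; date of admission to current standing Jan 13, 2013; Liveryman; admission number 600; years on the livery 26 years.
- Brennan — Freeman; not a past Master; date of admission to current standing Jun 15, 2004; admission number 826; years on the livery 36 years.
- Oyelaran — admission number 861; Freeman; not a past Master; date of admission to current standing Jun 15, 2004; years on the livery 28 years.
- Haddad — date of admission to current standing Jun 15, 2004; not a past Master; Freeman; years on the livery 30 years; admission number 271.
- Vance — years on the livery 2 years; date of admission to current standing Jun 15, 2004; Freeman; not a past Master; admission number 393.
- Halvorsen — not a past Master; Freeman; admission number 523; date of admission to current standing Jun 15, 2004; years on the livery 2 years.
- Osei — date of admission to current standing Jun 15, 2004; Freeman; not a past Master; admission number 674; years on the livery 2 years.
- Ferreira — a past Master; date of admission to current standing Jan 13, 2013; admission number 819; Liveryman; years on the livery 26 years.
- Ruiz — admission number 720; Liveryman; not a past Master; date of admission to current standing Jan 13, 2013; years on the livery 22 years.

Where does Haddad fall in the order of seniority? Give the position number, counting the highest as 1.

6

By standing in the guild: Moreau, Ferreira and Ruiz (Liveryman); then Chaudhari, Brennan, Haddad, Oyelaran, Vance, Halvorsen and Osei (Freeman).
Moreau, Ferreira and Ruiz all have date of admission to current standing Jan 13, 2013, so the next rule applies.
Among Moreau, Ferreira and Ruiz, a past Master before not a past Master: Moreau and Ferreira (a past Master) before Ruiz (not a past Master).
Moreau and Ferreira both have years on the livery 26 years, so the next rule applies.
Among Moreau and Ferreira, by admission number (lower first): Moreau (600) before Ferreira (819).
Chaudhari, Brennan, Haddad, Oyelaran, Vance, Halvorsen and Osei all have date of admission to current standing Jun 15, 2004, so the next rule applies.
Chaudhari, Brennan, Haddad, Oyelaran, Vance, Halvorsen and Osei are each not a past Master, so the next rule applies.
Among Chaudhari, Brennan, Haddad, Oyelaran, Vance, Halvorsen and Osei, by years on the livery (higher first): Chaudhari (38 years) before Brennan (36 years) before Haddad (30 years) before Oyelaran (28 years) before Vance, Halvorsen and Osei (2 years).
Among Vance, Halvorsen and Osei, by admission number (lower first): Vance (393) before Halvorsen (523) before Osei (674).
Order: Moreau, Ferreira, Ruiz, Chaudhari, Brennan, Haddad, Oyelaran, Vance, Halvorsen, Osei. So position 6.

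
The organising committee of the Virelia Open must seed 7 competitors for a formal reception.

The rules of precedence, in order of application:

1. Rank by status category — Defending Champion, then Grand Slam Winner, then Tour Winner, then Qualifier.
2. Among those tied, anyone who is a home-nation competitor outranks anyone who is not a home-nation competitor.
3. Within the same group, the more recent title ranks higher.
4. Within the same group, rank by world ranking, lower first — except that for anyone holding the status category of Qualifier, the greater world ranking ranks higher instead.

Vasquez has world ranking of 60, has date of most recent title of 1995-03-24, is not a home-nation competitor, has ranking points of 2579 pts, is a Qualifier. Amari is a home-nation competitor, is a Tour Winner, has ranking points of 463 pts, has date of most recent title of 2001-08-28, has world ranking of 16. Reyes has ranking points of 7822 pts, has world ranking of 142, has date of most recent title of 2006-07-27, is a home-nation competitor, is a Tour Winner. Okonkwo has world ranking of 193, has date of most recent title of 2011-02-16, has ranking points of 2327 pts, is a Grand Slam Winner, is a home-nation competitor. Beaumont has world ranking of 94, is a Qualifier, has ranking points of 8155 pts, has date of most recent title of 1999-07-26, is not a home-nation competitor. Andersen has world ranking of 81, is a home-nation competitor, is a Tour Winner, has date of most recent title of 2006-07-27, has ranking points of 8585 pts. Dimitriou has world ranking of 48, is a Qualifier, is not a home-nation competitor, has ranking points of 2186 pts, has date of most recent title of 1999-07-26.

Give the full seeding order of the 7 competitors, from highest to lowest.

By status category: Okonkwo (Grand Slam Winner); then Andersen, Reyes and Amari (Tour Winner); then Beaumont, Dimitriou and Vasquez (Qualifier).
Andersen, Reyes and Amari are each a home-nation competitor, so the next rule applies.
Among Andersen, Reyes and Amari, by date of most recent title (later first): Andersen and Reyes (2006-07-27) before Amari (2001-08-28).
Among Andersen and Reyes, by world ranking (lower first): Andersen (81) before Reyes (142).
Beaumont, Dimitriou and Vasquez are each not a home-nation competitor, so the next rule applies.
Among Beaumont, Dimitriou and Vasquez, by date of most recent title (later first): Beaumont and Dimitriou (1999-07-26) before Vasquez (1995-03-24).
Among Beaumont and Dimitriou, by world ranking (higher first) (reversed rule for this group): Beaumont (94) before Dimitriou (48).
Full order: Okonkwo, Andersen, Reyes, Amari, Beaumont, Dimitriou, Vasquez.

Okonkwo, Andersen, Reyes, Amari, Beaumont, Dimitriou, Vasquez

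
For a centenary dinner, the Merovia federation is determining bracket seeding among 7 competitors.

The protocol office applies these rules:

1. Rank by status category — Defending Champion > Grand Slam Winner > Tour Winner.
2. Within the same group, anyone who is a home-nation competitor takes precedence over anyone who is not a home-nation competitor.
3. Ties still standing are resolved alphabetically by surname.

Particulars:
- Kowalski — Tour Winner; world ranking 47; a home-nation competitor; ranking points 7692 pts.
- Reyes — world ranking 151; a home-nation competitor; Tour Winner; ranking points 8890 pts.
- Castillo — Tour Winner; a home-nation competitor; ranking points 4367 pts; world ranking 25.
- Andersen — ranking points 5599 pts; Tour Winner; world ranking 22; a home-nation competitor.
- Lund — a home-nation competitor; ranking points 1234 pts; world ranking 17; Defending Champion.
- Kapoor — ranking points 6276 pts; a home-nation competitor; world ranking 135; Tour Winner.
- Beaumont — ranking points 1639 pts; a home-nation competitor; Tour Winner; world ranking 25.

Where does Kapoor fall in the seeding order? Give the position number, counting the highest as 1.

5

By status category: Lund (Defending Champion); then Andersen, Beaumont, Castillo, Kapoor, Kowalski and Reyes (Tour Winner).
Andersen, Beaumont, Castillo, Kapoor, Kowalski and Reyes are each a home-nation competitor, so the next rule applies.
Among Andersen, Beaumont, Castillo, Kapoor, Kowalski and Reyes, alphabetically by surname: Andersen before Beaumont before Castillo before Kapoor before Kowalski before Reyes.
Order: Lund, Andersen, Beaumont, Castillo, Kapoor, Kowalski, Reyes. So position 5.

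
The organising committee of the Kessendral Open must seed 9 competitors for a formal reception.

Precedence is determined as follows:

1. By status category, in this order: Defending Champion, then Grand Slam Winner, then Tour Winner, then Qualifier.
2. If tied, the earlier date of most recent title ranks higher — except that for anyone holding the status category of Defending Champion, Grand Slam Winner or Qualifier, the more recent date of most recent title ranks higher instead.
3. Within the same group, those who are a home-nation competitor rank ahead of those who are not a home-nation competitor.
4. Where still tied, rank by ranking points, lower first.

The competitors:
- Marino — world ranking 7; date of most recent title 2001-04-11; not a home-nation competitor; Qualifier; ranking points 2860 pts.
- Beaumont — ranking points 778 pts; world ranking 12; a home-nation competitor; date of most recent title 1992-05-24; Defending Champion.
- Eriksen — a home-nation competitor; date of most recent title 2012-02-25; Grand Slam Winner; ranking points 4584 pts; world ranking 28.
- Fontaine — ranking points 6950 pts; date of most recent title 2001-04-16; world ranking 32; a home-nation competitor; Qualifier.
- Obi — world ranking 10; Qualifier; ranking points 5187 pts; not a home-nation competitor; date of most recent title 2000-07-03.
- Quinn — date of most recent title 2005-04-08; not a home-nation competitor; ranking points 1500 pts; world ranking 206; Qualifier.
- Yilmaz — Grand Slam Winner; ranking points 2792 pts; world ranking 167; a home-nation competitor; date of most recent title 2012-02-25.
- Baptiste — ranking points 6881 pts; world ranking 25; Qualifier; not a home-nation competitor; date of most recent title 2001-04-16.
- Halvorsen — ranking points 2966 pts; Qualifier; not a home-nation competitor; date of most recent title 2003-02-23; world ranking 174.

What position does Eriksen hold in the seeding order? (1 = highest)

By status category: Beaumont (Defending Champion); then Yilmaz and Eriksen (Grand Slam Winner); then Quinn, Halvorsen, Fontaine, Baptiste, Marino and Obi (Qualifier).
Yilmaz and Eriksen both have date of most recent title 2012-02-25, so the next rule applies.
Yilmaz and Eriksen are each a home-nation competitor, so the next rule applies.
Among Yilmaz and Eriksen, by ranking points (lower first): Yilmaz (2792 pts) before Eriksen (4584 pts).
Among Quinn, Halvorsen, Fontaine, Baptiste, Marino and Obi, by date of most recent title (later first) (reversed rule for this group): Quinn (2005-04-08) before Halvorsen (2003-02-23) before Fontaine and Baptiste (2001-04-16) before Marino (2001-04-11) before Obi (2000-07-03).
Among Fontaine and Baptiste, a home-nation competitor before not a home-nation competitor: Fontaine (a home-nation competitor) before Baptiste (not a home-nation competitor).
Order: Beaumont, Yilmaz, Eriksen, Quinn, Halvorsen, Fontaine, Baptiste, Marino, Obi. So position 3.

3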